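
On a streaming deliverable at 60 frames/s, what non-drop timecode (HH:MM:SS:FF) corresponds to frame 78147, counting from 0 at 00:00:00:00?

78147 ÷ 60 = 1302 full seconds, remainder 27 frames.
1302 s = 0 h 21 min 42 s.
Timecode: 00:21:42:27.

00:21:42:27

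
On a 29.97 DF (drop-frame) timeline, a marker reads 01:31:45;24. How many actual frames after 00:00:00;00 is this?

As if non-drop at 30 labels/s: (1 × 3600 + 31 × 60 + 45) × 30 + 24 = 165174.
Minute boundaries passed: 91; those not divisible by 10: 91 − 9 = 82; dropped labels = 2 × 82 = 164.
Actual frame index = 165174 − 164 = 165010.

165010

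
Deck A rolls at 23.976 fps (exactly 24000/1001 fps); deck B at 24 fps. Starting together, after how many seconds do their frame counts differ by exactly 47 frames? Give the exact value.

47047/24 seconds

The gap grows by |24 − 24000/1001| = 24/1001 frames per second.
Time for a 47-frame gap: 47 ÷ (24/1001) = 47047/24 s.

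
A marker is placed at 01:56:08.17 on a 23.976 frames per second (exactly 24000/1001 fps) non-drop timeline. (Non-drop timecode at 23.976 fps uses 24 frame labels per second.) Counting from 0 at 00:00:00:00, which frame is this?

167249

Total seconds to the label: (1 × 3600 + 56 × 60 + 8) = 6968.
Frame index = 6968 × 24 + 17 = 167249.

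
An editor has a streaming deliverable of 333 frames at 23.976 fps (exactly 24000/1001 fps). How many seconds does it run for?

Running time = 333 / (24000/1001) = 13.888875 s.

13.888875 seconds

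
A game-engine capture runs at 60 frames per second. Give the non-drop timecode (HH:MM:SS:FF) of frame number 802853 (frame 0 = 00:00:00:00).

03:43:00:53

802853 ÷ 60 = 13380 full seconds, remainder 53 frames.
13380 s = 3 h 43 min 0 s.
Timecode: 03:43:00:53.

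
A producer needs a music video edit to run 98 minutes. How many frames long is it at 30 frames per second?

98 min = 5880 s.
Frames = 5880 × 30 = 176400.

176400 frames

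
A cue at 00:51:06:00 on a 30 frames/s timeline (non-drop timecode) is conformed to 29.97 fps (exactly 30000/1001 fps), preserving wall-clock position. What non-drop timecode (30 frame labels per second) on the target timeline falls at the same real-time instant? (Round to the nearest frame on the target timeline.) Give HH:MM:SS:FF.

Source frame index: (0×3600 + 51×60 + 6) × 30 + 0 = 91980.
Real time: 91980 / (30) = 3066 s.
Target frame: (3066) × (30000/1001) = 13140000/143 ≈ 91888.112 → 91888.
At 30 labels/s: frame 91888 → 00:51:02:28.

00:51:02:28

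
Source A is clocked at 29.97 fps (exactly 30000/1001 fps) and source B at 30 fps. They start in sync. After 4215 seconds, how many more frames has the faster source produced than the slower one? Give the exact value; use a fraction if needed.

126450/1001 frames

A emits 30000/1001 × 4215 = 126450000/1001 frames; B emits 30 × 4215 = 126450.
Difference = 126450/1001 frames (≈ 126.3237); B is ahead of A.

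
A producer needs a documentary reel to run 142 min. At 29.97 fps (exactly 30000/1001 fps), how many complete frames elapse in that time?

255344 frames

142 min = 8520 s.
Frames = 8520 × 30000/1001 = 255600000/1001 ≈ 255344.6553.
Complete frames: 255344.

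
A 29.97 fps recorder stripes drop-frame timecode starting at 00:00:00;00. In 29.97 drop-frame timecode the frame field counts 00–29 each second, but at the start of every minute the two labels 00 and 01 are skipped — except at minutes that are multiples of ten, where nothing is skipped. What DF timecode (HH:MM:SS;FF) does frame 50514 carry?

Ten DF minutes hold 17982 frames, so frame 50514 lies in block 2 (frames 35964–53945) with 14550 frames into that block.
The block's first minute is 1800 frames and the rest 1798 each; 14550 frames reaches minute 8, so 2 × 18 + 8 × 2 = 52 labels have been skipped so far.
Adding those back, label number 50514 + 52 = 50566 at 30 labels/s is 1685 s + 16 f = 0 h 28 min 5 s frame 16, i.e. 00:28:05;16.

00:28:05;16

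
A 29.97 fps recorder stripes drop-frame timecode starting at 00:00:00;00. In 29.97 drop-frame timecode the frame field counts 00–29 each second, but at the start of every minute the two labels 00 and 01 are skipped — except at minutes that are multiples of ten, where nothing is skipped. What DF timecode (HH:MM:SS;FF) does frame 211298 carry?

Ten DF minutes hold 17982 frames, so frame 211298 lies in block 11 (frames 197802–215783) with 13496 frames into that block.
The block's first minute is 1800 frames and the rest 1798 each; 13496 frames reaches minute 7, so 11 × 18 + 7 × 2 = 212 labels have been skipped so far.
Adding those back, label number 211298 + 212 = 211510 at 30 labels/s is 7050 s + 10 f = 1 h 57 min 30 s frame 10, i.e. 01:57:30;10.

01:57:30;10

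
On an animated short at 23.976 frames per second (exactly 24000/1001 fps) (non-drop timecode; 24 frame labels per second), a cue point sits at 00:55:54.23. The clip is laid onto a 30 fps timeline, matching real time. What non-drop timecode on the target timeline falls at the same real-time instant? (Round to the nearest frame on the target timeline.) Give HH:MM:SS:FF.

Source frame index: (0×3600 + 55×60 + 54) × 24 + 23 = 80519.
Real time: 80519 / (24000/1001) = 80599519/24000 s.
Target frame: (80599519/24000) × (30) = 80599519/800 ≈ 100749.399 → 100749.
At 30 labels/s: frame 100749 → 00:55:58:09.

00:55:58:09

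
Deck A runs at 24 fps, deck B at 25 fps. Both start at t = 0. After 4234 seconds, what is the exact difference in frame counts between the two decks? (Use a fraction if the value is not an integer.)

A emits 24 × 4234 = 101616 frames; B emits 25 × 4234 = 105850.
Difference = 4234 frames; B is ahead of A.

4234 frames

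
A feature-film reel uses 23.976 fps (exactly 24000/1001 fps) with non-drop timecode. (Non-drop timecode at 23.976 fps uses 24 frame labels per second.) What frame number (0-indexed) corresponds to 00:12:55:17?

frame 18617

Total seconds to the label: (0 × 3600 + 12 × 60 + 55) = 775.
Frame index = 775 × 24 + 17 = 18617.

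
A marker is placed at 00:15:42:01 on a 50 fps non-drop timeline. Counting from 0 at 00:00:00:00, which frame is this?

frame 47101

Total seconds to the label: (0 × 3600 + 15 × 60 + 42) = 942.
Frame index = 942 × 50 + 1 = 47101.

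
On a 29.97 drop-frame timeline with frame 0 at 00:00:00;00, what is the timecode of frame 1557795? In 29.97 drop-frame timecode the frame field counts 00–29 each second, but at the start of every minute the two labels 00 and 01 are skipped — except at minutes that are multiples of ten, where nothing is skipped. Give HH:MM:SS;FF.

Each 10-minute DF block holds 10 × 60 × 30 − 9 × 2 = 17982 frames. 1557795 ÷ 17982 → 86 full blocks, remainder 11343.
Within the partial block the first minute is 1800 frames and each further minute 1798, so 6 further minute boundaries passed. Total skipped labels = 18 × 86 + 2 × 6 = 1560.
Non-drop label index = 1557795 + 1560 = 1559355; at 30 labels/s that is 14:26:18:15, i.e. DF 14:26:18;15.

14:26:18;15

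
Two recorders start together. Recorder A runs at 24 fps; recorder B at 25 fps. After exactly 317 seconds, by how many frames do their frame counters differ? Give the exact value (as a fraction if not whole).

317 frames

A emits 24 × 317 = 7608 frames; B emits 25 × 317 = 7925.
Difference = 317 frames; B is ahead of A.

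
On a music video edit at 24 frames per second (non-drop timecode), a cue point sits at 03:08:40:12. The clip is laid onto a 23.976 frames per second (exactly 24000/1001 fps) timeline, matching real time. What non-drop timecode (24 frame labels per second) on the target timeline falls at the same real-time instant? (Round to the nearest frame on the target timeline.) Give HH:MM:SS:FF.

03:08:29:05

Source frame index: (3×3600 + 8×60 + 40) × 24 + 12 = 271692.
Real time: 271692 / (24) = 22641/2 s.
Target frame: (22641/2) × (24000/1001) = 271692000/1001 ≈ 271420.579 → 271421.
At 24 labels/s: frame 271421 → 03:08:29:05.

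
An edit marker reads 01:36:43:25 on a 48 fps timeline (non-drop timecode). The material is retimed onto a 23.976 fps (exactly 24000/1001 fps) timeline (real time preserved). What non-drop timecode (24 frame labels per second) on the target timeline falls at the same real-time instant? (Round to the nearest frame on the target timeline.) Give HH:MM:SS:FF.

Source frame index: (1×3600 + 36×60 + 43) × 48 + 25 = 278569.
Real time: 278569 / (48) = 278569/48 s.
Target frame: (278569/48) × (24000/1001) = 139284500/1001 ≈ 139145.355 → 139145.
At 24 labels/s: frame 139145 → 01:36:37:17.

01:36:37:17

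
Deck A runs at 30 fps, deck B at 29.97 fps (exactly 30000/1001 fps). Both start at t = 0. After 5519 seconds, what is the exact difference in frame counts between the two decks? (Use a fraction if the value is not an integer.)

165570/1001 frames

A emits 30 × 5519 = 165570 frames; B emits 30000/1001 × 5519 = 165570000/1001.
Difference = 165570/1001 frames (≈ 165.4046); B is behind A.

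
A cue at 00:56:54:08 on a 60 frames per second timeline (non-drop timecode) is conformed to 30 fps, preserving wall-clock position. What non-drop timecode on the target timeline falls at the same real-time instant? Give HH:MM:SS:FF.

00:56:54:04

Source frame index: (0×3600 + 56×60 + 54) × 60 + 8 = 204848.
Real time: 204848 / (60) = 51212/15 s.
Target frame: (51212/15) × (30) = 102424.
At 30 labels/s: frame 102424 → 00:56:54:04.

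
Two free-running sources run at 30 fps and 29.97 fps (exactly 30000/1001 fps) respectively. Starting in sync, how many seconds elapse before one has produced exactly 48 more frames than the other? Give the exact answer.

1601.6 seconds

The gap grows by |30000/1001 − 30| = 30/1001 frames per second.
Time for a 48-frame gap: 48 ÷ (30/1001) = 1601.6 s.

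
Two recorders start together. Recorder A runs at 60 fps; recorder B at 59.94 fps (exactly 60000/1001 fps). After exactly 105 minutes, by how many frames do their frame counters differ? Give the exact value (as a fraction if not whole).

105 min = 6300 s.
A emits 60 × 6300 = 378000 frames; B emits 60000/1001 × 6300 = 54000000/143.
Difference = 54000/143 frames (≈ 377.6224); B is behind A.

54000/143 frames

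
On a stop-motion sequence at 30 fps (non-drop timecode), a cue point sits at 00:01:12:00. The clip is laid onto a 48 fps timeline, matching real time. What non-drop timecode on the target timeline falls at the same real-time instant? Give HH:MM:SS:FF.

Source frame index: (0×3600 + 1×60 + 12) × 30 + 0 = 2160.
Real time: 2160 / (30) = 72 s.
Target frame: (72) × (48) = 3456.
At 48 labels/s: frame 3456 → 00:01:12:00.

00:01:12:00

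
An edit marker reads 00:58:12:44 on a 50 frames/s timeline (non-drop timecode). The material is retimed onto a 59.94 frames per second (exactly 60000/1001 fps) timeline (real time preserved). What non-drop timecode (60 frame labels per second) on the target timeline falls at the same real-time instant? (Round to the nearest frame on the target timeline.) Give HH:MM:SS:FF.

Source frame index: (0×3600 + 58×60 + 12) × 50 + 44 = 174644.
Real time: 174644 / (50) = 87322/25 s.
Target frame: (87322/25) × (60000/1001) = 209572800/1001 ≈ 209363.437 → 209363.
At 60 labels/s: frame 209363 → 00:58:09:23.

00:58:09:23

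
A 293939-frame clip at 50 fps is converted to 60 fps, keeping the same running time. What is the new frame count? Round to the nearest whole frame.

Frames at target rate = 293939 × (60) / (50) = 1763634/5 ≈ 352726.800.
Nearest whole frame: 352727.

352727 frames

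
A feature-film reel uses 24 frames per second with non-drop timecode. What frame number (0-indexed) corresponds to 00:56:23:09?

81201

Total seconds to the label: (0 × 3600 + 56 × 60 + 23) = 3383.
Frame index = 3383 × 24 + 9 = 81201.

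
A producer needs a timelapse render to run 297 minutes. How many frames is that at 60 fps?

297 min = 17820 s.
Frames = 17820 × 60 = 1069200.

1069200 frames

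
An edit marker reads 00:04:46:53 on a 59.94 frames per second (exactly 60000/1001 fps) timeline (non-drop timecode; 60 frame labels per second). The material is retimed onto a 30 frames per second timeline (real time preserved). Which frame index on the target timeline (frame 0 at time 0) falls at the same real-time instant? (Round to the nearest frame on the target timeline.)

Source frame index: (0×3600 + 4×60 + 46) × 60 + 53 = 17213.
Real time: 17213 / (60000/1001) = 17230213/60000 s.
Target frame: (17230213/60000) × (30) = 17230213/2000 ≈ 8615.106 → 8615.

frame 8615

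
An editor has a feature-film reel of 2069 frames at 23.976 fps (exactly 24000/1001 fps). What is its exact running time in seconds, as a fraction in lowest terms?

2071069/24000 seconds

Running time = 2069 ÷ (24000/1001) = 2069 × 1001/24000 = 2071069/24000 s.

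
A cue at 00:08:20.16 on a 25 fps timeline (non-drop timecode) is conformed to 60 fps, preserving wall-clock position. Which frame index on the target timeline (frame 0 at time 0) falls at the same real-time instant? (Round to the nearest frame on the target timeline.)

frame 30038

Source frame index: (0×3600 + 8×60 + 20) × 25 + 16 = 12516.
Real time: 12516 / (25) = 12516/25 s.
Target frame: (12516/25) × (60) = 150192/5 ≈ 30038.400 → 30038.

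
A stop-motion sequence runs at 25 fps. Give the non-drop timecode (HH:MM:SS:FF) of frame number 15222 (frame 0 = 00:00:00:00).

15222 ÷ 25 = 608 full seconds, remainder 22 frames.
608 s = 0 h 10 min 8 s.
Timecode: 00:10:08:22.

00:10:08:22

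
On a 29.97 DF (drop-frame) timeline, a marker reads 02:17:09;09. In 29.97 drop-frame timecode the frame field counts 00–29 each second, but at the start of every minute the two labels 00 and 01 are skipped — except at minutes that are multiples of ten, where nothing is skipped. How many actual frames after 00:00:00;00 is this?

As if non-drop at 30 labels/s: (2 × 3600 + 17 × 60 + 9) × 30 + 9 = 246879.
Minute boundaries passed: 137; those not divisible by 10: 137 − 13 = 124; dropped labels = 2 × 124 = 248.
Actual frame index = 246879 − 248 = 246631.

246631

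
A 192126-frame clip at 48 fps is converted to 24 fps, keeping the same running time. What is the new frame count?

Frames at target rate = 192126 × (24) / (48) = 96063.

96063 frames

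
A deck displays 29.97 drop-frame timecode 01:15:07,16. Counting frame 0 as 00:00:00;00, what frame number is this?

135090

As if non-drop at 30 labels/s: (1 × 3600 + 15 × 60 + 7) × 30 + 16 = 135226.
Minute boundaries passed: 75; those not divisible by 10: 75 − 7 = 68; dropped labels = 2 × 68 = 136.
Actual frame index = 135226 − 136 = 135090.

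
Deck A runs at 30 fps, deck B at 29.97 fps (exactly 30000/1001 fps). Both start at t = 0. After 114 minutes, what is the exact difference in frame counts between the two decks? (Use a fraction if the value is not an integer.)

114 min = 6840 s.
A emits 30 × 6840 = 205200 frames; B emits 30000/1001 × 6840 = 205200000/1001.
Difference = 205200/1001 frames (≈ 204.9950); B is behind A.

205200/1001 frames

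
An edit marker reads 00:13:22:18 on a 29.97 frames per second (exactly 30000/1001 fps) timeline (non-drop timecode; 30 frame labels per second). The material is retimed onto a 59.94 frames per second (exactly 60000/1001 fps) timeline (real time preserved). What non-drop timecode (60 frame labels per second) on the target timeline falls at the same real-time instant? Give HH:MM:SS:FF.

Source frame index: (0×3600 + 13×60 + 22) × 30 + 18 = 24078.
Real time: 24078 / (30000/1001) = 4017013/5000 s.
Target frame: (4017013/5000) × (60000/1001) = 48156.
At 60 labels/s: frame 48156 → 00:13:22:36.

00:13:22:36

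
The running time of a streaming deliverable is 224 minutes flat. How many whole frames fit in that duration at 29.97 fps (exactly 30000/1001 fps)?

402797 frames

224 min = 13440 s.
Frames = 13440 × 30000/1001 = 57600000/143 ≈ 402797.2028.
Complete frames: 402797.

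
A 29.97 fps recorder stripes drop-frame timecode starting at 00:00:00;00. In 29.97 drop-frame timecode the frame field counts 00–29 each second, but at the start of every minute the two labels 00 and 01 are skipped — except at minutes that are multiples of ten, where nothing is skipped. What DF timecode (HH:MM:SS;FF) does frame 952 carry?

00:00:31;22

Each 10-minute DF block holds 10 × 60 × 30 − 9 × 2 = 17982 frames. 952 ÷ 17982 → 0 full blocks, remainder 952.
Within the partial block the first minute is 1800 frames and each further minute 1798, so 0 further minute boundaries passed. Total skipped labels = 18 × 0 + 2 × 0 = 0.
Non-drop label index = 952 + 0 = 952; at 30 labels/s that is 00:00:31:22, i.e. DF 00:00:31;22.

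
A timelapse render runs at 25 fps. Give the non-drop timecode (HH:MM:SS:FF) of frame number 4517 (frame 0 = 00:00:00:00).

00:03:00:17

4517 ÷ 25 = 180 full seconds, remainder 17 frames.
180 s = 0 h 3 min 0 s.
Timecode: 00:03:00:17.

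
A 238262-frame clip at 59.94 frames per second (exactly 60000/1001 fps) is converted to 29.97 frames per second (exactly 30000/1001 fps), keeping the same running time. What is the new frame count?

Target frames = source frames × (target rate / source rate) = 238262 × (30000/1001)/(60000/1001) = 238262 × 1/2 = 119131.

119131 frames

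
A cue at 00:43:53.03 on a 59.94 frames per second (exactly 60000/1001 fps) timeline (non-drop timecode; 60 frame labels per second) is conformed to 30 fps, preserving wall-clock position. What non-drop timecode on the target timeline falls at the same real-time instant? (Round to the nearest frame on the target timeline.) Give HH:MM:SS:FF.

00:43:55:20

Source frame index: (0×3600 + 43×60 + 53) × 60 + 3 = 157983.
Real time: 157983 / (60000/1001) = 52713661/20000 s.
Target frame: (52713661/20000) × (30) = 158140983/2000 ≈ 79070.492 → 79070.
At 30 labels/s: frame 79070 → 00:43:55:20.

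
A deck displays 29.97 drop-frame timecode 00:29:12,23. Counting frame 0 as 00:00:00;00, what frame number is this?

Complete 10-minute blocks: 2, each 17982 frames → 35964.
Remaining 9 whole minutes in the current block: 1800 + 8 × 1798 = 16184 frames.
Within the current minute: 12 × 30 + 23 − 2 = 381 (labels ;00/;01 skipped at this minute). Total = 35964 + 16184 + 381 = 52529.

52529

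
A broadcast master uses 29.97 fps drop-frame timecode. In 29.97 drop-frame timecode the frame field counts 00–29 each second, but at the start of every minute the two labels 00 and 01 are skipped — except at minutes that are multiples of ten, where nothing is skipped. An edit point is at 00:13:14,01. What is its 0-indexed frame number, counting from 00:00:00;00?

23797

Complete 10-minute blocks: 1, each 17982 frames → 17982.
Remaining 3 whole minutes in the current block: 1800 + 2 × 1798 = 5396 frames.
Within the current minute: 14 × 30 + 1 − 2 = 419 (labels ;00/;01 skipped at this minute). Total = 17982 + 5396 + 419 = 23797.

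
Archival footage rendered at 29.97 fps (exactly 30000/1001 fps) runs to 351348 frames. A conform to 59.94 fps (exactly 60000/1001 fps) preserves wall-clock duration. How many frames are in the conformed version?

Frames at target rate = 351348 × (60000/1001) / (30000/1001) = 702696.

702696 frames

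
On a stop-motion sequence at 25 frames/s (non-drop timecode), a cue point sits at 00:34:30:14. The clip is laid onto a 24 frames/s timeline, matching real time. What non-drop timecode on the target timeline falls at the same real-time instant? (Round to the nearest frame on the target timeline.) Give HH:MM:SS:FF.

Source frame index: (0×3600 + 34×60 + 30) × 25 + 14 = 51764.
Real time: 51764 / (25) = 51764/25 s.
Target frame: (51764/25) × (24) = 1242336/25 ≈ 49693.440 → 49693.
At 24 labels/s: frame 49693 → 00:34:30:13.

00:34:30:13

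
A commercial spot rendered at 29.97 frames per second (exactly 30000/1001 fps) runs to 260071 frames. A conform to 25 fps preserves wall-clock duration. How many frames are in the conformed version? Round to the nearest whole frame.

Frames at target rate = 260071 × (25) / (30000/1001) = 260331071/1200 ≈ 216942.559.
Nearest whole frame: 216943.

216943 frames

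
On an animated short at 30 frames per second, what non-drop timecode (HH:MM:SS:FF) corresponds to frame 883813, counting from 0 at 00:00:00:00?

883813 ÷ 30 = 29460 full seconds, remainder 13 frames.
29460 s = 8 h 11 min 0 s.
Timecode: 08:11:00:13.

08:11:00:13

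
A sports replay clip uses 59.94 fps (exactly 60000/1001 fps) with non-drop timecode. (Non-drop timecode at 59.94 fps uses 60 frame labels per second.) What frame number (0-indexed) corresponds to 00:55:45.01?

Total seconds to the label: (0 × 3600 + 55 × 60 + 45) = 3345.
Frame index = 3345 × 60 + 1 = 200701.

200701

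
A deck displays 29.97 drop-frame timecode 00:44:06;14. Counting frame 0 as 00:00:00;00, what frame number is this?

As if non-drop at 30 labels/s: (0 × 3600 + 44 × 60 + 6) × 30 + 14 = 79394.
Minute boundaries passed: 44; those not divisible by 10: 44 − 4 = 40; dropped labels = 2 × 40 = 80.
Actual frame index = 79394 − 80 = 79314.

79314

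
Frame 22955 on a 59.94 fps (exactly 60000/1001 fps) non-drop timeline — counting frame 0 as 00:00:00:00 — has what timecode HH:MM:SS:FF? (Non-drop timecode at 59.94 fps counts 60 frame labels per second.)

22955 ÷ 60 = 382 full seconds, remainder 35 frames.
382 s = 0 h 6 min 22 s.
Timecode: 00:06:22:35.

00:06:22:35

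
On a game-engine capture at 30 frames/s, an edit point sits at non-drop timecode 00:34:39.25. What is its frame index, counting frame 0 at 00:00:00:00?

62395

Total seconds to the label: (0 × 3600 + 34 × 60 + 39) = 2079.
Frame index = 2079 × 30 + 25 = 62395.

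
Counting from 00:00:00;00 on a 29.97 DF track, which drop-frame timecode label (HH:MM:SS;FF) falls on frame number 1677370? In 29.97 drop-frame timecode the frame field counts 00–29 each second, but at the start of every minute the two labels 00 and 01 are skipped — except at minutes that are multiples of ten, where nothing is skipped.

15:32:48;08

Ten DF minutes hold 17982 frames, so frame 1677370 lies in block 93 (frames 1672326–1690307) with 5044 frames into that block.
The block's first minute is 1800 frames and the rest 1798 each; 5044 frames reaches minute 2, so 93 × 18 + 2 × 2 = 1678 labels have been skipped so far.
Adding those back, label number 1677370 + 1678 = 1679048 at 30 labels/s is 55968 s + 8 f = 15 h 32 min 48 s frame 8, i.e. 15:32:48;08.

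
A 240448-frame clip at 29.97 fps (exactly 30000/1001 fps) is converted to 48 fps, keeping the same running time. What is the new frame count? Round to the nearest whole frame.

385102 frames

Frames at target rate = 240448 × (48) / (30000/1001) = 240688448/625 ≈ 385101.517.
Nearest whole frame: 385102.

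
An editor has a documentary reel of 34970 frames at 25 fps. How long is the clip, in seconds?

1398.8 seconds

Running time = 34970 / (25) = 1398.8 s.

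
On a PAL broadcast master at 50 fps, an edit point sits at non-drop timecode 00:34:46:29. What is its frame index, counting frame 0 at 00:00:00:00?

104329

Total seconds to the label: (0 × 3600 + 34 × 60 + 46) = 2086.
Frame index = 2086 × 50 + 29 = 104329.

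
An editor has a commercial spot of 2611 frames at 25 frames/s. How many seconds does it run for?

Running time = 2611 / (25) = 104.44 s.

104.44 seconds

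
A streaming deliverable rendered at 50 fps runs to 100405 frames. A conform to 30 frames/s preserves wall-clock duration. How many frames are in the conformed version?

Target frames = source frames × (target rate / source rate) = 100405 × (30)/(50) = 100405 × 3/5 = 60243.

60243 frames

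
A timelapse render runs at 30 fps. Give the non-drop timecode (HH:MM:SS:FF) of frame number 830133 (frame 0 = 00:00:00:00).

830133 ÷ 30 = 27671 full seconds, remainder 3 frames.
27671 s = 7 h 41 min 11 s.
Timecode: 07:41:11:03.

07:41:11:03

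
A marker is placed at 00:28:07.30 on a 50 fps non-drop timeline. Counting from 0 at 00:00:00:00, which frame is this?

84380

Total seconds to the label: (0 × 3600 + 28 × 60 + 7) = 1687.
Frame index = 1687 × 50 + 30 = 84380.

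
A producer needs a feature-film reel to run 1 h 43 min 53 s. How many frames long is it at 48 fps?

1 h 43 min 53 s = 6233 s.
Frames = 6233 × 48 = 299184.

299184 frames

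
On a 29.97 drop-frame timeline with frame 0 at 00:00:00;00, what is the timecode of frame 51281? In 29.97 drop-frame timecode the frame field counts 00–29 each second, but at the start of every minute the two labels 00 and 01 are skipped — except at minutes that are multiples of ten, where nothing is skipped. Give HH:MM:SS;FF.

Each 10-minute DF block holds 10 × 60 × 30 − 9 × 2 = 17982 frames. 51281 ÷ 17982 → 2 full blocks, remainder 15317.
Within the partial block the first minute is 1800 frames and each further minute 1798, so 8 further minute boundaries passed. Total skipped labels = 18 × 2 + 2 × 8 = 52.
Non-drop label index = 51281 + 52 = 51333; at 30 labels/s that is 00:28:31:03, i.e. DF 00:28:31;03.

00:28:31;03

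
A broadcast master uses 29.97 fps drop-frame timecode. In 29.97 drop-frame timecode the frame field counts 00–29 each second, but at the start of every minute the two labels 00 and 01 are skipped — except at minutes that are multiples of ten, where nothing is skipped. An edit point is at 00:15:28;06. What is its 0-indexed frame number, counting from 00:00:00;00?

Complete 10-minute blocks: 1, each 17982 frames → 17982.
Remaining 5 whole minutes in the current block: 1800 + 4 × 1798 = 8992 frames.
Within the current minute: 28 × 30 + 6 − 2 = 844 (labels ;00/;01 skipped at this minute). Total = 17982 + 8992 + 844 = 27818.

27818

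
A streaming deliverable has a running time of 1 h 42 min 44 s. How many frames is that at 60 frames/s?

369840 frames

1 h 42 min 44 s = 6164 s.
Frames = 6164 × 60 = 369840.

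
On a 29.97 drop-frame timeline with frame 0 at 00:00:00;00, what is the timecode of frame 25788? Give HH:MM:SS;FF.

00:14:20;14

Each 10-minute DF block holds 10 × 60 × 30 − 9 × 2 = 17982 frames. 25788 ÷ 17982 → 1 full block, remainder 7806.
Within the partial block the first minute is 1800 frames and each further minute 1798, so 4 further minute boundaries passed. Total skipped labels = 18 × 1 + 2 × 4 = 26.
Non-drop label index = 25788 + 26 = 25814; at 30 labels/s that is 00:14:20:14, i.e. DF 00:14:20;14.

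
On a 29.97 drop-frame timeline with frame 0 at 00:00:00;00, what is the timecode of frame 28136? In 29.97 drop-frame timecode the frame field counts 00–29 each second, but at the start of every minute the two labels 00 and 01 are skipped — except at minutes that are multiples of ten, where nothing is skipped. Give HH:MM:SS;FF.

00:15:38;24

Each 10-minute DF block holds 10 × 60 × 30 − 9 × 2 = 17982 frames. 28136 ÷ 17982 → 1 full block, remainder 10154.
Within the partial block the first minute is 1800 frames and each further minute 1798, so 5 further minute boundaries passed. Total skipped labels = 18 × 1 + 2 × 5 = 28.
Non-drop label index = 28136 + 28 = 28164; at 30 labels/s that is 00:15:38:24, i.e. DF 00:15:38;24.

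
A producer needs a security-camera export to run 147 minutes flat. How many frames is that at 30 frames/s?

147 min = 8820 s.
Frames = 8820 × 30 = 264600.

264600 frames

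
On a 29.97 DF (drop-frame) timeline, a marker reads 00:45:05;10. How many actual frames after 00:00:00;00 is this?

81078

As if non-drop at 30 labels/s: (0 × 3600 + 45 × 60 + 5) × 30 + 10 = 81160.
Minute boundaries passed: 45; those not divisible by 10: 45 − 4 = 41; dropped labels = 2 × 41 = 82.
Actual frame index = 81160 − 82 = 81078.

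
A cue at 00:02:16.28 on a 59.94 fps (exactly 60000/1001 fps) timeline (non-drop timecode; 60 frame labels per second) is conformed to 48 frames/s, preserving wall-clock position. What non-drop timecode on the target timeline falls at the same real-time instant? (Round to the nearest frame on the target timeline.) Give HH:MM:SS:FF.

Source frame index: (0×3600 + 2×60 + 16) × 60 + 28 = 8188.
Real time: 8188 / (60000/1001) = 2049047/15000 s.
Target frame: (2049047/15000) × (48) = 4098094/625 ≈ 6556.950 → 6557.
At 48 labels/s: frame 6557 → 00:02:16:29.

00:02:16:29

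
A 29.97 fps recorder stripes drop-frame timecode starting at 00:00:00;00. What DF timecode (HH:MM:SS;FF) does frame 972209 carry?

09:00:39;11

Each 10-minute DF block holds 10 × 60 × 30 − 9 × 2 = 17982 frames. 972209 ÷ 17982 → 54 full blocks, remainder 1181.
Within the partial block the first minute is 1800 frames and each further minute 1798, so 0 further minute boundaries passed. Total skipped labels = 18 × 54 + 2 × 0 = 972.
Non-drop label index = 972209 + 972 = 973181; at 30 labels/s that is 09:00:39:11, i.e. DF 09:00:39;11.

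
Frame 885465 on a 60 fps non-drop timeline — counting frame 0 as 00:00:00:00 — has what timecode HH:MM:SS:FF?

885465 ÷ 60 = 14757 full seconds, remainder 45 frames.
14757 s = 4 h 5 min 57 s.
Timecode: 04:05:57:45.

04:05:57:45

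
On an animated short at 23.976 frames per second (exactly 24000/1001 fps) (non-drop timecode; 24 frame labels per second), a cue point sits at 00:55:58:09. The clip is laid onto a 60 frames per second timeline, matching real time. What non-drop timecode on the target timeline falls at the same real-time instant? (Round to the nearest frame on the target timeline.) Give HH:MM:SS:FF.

Source frame index: (0×3600 + 55×60 + 58) × 24 + 9 = 80601.
Real time: 80601 / (24000/1001) = 26893867/8000 s.
Target frame: (26893867/8000) × (60) = 80681601/400 ≈ 201704.003 → 201704.
At 60 labels/s: frame 201704 → 00:56:01:44.

00:56:01:44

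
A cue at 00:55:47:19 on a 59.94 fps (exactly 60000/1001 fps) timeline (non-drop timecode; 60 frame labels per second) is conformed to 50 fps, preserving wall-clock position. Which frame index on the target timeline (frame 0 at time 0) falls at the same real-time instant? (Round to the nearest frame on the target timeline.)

Source frame index: (0×3600 + 55×60 + 47) × 60 + 19 = 200839.
Real time: 200839 / (60000/1001) = 201039839/60000 s.
Target frame: (201039839/60000) × (50) = 201039839/1200 ≈ 167533.199 → 167533.

frame 167533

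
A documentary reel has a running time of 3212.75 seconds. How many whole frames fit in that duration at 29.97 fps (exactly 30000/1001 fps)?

96286 frames

Frames = 3212.75 × 30000/1001 = 96382500/1001 ≈ 96286.2138.
Complete frames: 96286.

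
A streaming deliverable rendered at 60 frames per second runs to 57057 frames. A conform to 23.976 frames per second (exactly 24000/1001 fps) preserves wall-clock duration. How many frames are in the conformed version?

Target frames = source frames × (target rate / source rate) = 57057 × (24000/1001)/(60) = 57057 × 400/1001 = 22800.

22800 frames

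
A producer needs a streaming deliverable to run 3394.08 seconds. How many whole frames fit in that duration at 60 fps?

Frames = 3394.08 × 60 = 1018224/5 ≈ 203644.8000.
Complete frames: 203644.

203644 frames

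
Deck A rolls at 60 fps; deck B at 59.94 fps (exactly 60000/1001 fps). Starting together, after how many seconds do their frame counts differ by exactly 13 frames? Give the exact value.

The gap grows by |60000/1001 − 60| = 60/1001 frames per second.
Time for a 13-frame gap: 13 ÷ (60/1001) = 13013/60 s.

13013/60 seconds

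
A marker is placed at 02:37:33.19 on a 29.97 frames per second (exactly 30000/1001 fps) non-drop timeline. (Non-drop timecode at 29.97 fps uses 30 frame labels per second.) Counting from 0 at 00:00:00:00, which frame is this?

Total seconds to the label: (2 × 3600 + 37 × 60 + 33) = 9453.
Frame index = 9453 × 30 + 19 = 283609.

283609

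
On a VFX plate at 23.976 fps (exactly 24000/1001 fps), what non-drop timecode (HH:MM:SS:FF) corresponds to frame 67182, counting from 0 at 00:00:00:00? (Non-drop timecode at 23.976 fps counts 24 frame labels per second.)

67182 ÷ 24 = 2799 full seconds, remainder 6 frames.
2799 s = 0 h 46 min 39 s.
Timecode: 00:46:39:06.

00:46:39:06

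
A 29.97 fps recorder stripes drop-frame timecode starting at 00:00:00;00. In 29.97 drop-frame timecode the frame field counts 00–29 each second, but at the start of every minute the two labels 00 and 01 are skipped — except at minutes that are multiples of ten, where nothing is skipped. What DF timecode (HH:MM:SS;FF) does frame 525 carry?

00:00:17;15

Ten DF minutes hold 17982 frames, so frame 525 lies in block 0 (frames 0–17981) with 525 frames into that block.
The block's first minute is 1800 frames and the rest 1798 each; 525 frames reaches minute 0, so 0 × 18 + 0 × 2 = 0 labels have been skipped so far.
Adding those back, label number 525 + 0 = 525 at 30 labels/s is 17 s + 15 f = 0 h 0 min 17 s frame 15, i.e. 00:00:17;15.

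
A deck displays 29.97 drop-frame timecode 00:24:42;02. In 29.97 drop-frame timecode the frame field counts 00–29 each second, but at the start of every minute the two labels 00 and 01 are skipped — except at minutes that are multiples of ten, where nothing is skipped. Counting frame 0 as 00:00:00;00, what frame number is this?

As if non-drop at 30 labels/s: (0 × 3600 + 24 × 60 + 42) × 30 + 2 = 44462.
Minute boundaries passed: 24; those not divisible by 10: 24 − 2 = 22; dropped labels = 2 × 22 = 44.
Actual frame index = 44462 − 44 = 44418.

44418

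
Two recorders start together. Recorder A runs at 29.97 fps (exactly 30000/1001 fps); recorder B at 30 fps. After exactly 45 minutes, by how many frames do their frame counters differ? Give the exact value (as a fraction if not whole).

81000/1001 frames

45 min = 2700 s.
A emits 30000/1001 × 2700 = 81000000/1001 frames; B emits 30 × 2700 = 81000.
Difference = 81000/1001 frames (≈ 80.9191); B is ahead of A.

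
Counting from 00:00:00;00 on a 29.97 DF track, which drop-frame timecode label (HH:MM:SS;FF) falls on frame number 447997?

Each 10-minute DF block holds 10 × 60 × 30 − 9 × 2 = 17982 frames. 447997 ÷ 17982 → 24 full blocks, remainder 16429.
Within the partial block the first minute is 1800 frames and each further minute 1798, so 9 further minute boundaries passed. Total skipped labels = 18 × 24 + 2 × 9 = 450.
Non-drop label index = 447997 + 450 = 448447; at 30 labels/s that is 04:09:08:07, i.e. DF 04:09:08;07.

04:09:08;07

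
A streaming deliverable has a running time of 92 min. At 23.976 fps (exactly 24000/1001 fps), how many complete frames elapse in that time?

132347 frames

92 min = 5520 s.
Frames = 5520 × 24000/1001 = 132480000/1001 ≈ 132347.6523.
Complete frames: 132347.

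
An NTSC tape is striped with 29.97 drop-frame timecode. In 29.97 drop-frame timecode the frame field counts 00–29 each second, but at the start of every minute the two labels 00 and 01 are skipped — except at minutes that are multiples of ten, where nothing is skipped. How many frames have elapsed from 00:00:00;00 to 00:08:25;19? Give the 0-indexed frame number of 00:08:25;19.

Complete 10-minute blocks: 0, each 17982 frames → 0.
Remaining 8 whole minutes in the current block: 1800 + 7 × 1798 = 14386 frames.
Within the current minute: 25 × 30 + 19 − 2 = 767 (labels ;00/;01 skipped at this minute). Total = 0 + 14386 + 767 = 15153.

15153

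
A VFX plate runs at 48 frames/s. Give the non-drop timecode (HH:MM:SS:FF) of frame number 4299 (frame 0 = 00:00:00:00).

4299 ÷ 48 = 89 full seconds, remainder 27 frames.
89 s = 0 h 1 min 29 s.
Timecode: 00:01:29:27.

00:01:29:27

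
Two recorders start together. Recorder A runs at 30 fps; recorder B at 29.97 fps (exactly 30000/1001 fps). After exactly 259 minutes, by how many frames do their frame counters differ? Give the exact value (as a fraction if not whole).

259 min = 15540 s.
A emits 30 × 15540 = 466200 frames; B emits 30000/1001 × 15540 = 66600000/143.
Difference = 66600/143 frames (≈ 465.7343); B is behind A.

66600/143 frames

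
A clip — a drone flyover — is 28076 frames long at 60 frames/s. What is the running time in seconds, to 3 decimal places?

467.933 seconds

Running time = 28076 × 1/60 = 7019/15 s ≈ 467.933 s.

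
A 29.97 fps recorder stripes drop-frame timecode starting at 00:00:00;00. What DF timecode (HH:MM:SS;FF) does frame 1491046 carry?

13:49:11;10

Ten DF minutes hold 17982 frames, so frame 1491046 lies in block 82 (frames 1474524–1492505) with 16522 frames into that block.
The block's first minute is 1800 frames and the rest 1798 each; 16522 frames reaches minute 9, so 82 × 18 + 9 × 2 = 1494 labels have been skipped so far.
Adding those back, label number 1491046 + 1494 = 1492540 at 30 labels/s is 49751 s + 10 f = 13 h 49 min 11 s frame 10, i.e. 13:49:11;10.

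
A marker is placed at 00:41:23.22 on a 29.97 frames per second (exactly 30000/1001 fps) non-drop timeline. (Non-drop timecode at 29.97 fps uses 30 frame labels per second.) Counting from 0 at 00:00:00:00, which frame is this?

Total seconds to the label: (0 × 3600 + 41 × 60 + 23) = 2483.
Frame index = 2483 × 30 + 22 = 74512.

74512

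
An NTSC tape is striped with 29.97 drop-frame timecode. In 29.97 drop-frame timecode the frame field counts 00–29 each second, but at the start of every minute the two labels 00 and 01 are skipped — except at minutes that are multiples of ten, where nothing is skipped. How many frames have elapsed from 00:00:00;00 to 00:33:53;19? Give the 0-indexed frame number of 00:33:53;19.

Complete 10-minute blocks: 3, each 17982 frames → 53946.
Remaining 3 whole minutes in the current block: 1800 + 2 × 1798 = 5396 frames.
Within the current minute: 53 × 30 + 19 − 2 = 1607 (labels ;00/;01 skipped at this minute). Total = 53946 + 5396 + 1607 = 60949.

60949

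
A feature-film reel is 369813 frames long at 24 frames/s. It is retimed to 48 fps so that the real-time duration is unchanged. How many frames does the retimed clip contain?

739626 frames

Frames at target rate = 369813 × (48) / (24) = 739626.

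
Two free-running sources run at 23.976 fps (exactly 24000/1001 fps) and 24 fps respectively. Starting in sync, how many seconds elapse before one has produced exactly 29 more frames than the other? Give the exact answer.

The gap grows by |24 − 24000/1001| = 24/1001 frames per second.
Time for a 29-frame gap: 29 ÷ (24/1001) = 29029/24 s.

29029/24 seconds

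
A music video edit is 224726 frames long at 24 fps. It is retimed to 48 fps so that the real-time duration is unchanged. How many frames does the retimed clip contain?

Target frames = source frames × (target rate / source rate) = 224726 × (48)/(24) = 224726 × 2 = 449452.

449452 frames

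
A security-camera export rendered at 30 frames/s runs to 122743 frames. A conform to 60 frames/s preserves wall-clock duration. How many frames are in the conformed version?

Target frames = source frames × (target rate / source rate) = 122743 × (60)/(30) = 122743 × 2 = 245486.

245486 frames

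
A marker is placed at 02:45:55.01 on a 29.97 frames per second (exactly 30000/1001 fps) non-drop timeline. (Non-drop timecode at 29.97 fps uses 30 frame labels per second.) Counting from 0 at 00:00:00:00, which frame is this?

Total seconds to the label: (2 × 3600 + 45 × 60 + 55) = 9955.
Frame index = 9955 × 30 + 1 = 298651.

frame 298651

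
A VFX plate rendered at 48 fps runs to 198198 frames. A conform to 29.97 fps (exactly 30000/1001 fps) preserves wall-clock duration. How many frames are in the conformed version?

Target frames = source frames × (target rate / source rate) = 198198 × (30000/1001)/(48) = 198198 × 625/1001 = 123750.

123750 frames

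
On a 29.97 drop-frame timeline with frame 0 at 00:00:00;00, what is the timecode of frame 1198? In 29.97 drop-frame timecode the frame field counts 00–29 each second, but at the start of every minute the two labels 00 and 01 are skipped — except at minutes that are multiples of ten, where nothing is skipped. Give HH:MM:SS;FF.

Each 10-minute DF block holds 10 × 60 × 30 − 9 × 2 = 17982 frames. 1198 ÷ 17982 → 0 full blocks, remainder 1198.
Within the partial block the first minute is 1800 frames and each further minute 1798, so 0 further minute boundaries passed. Total skipped labels = 18 × 0 + 2 × 0 = 0.
Non-drop label index = 1198 + 0 = 1198; at 30 labels/s that is 00:00:39:28, i.e. DF 00:00:39;28.

00:00:39;28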